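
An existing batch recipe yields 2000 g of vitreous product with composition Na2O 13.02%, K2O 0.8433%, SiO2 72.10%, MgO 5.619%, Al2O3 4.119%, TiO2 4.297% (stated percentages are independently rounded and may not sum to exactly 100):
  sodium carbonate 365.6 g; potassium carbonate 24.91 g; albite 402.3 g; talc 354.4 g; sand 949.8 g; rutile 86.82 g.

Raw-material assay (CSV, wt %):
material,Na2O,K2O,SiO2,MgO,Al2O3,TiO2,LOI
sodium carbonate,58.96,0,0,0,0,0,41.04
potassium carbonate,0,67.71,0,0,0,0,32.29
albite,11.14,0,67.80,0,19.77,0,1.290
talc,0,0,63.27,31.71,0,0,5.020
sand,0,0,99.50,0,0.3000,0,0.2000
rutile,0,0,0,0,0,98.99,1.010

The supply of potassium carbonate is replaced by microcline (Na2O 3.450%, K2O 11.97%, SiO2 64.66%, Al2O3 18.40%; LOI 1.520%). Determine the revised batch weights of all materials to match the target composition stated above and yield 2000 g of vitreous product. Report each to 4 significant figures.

Intermediates are displayed, rounded to 4 significant digits, within the worked lines — all internal work holds exact precision in every operation. A single rounding yields each reported figure; the derived quantities, including yield, LOI, totals, six oxide percentages, glass mass, are rebuilt using the weight values for 2000 g of glass in full precision as they appear in the problem or the answer.
Target oxide masses per 2000 g vitreous product:
  Na2O: 13.02% × 2000 = 260.4 g
  K2O: 0.8433% × 2000 = 16.87 g
  SiO2: 72.10% × 2000 = 1442 g
  MgO: 5.619% × 2000 = 112.4 g
  Al2O3: 4.119% × 2000 = 82.38 g
  TiO2: 4.297% × 2000 = 85.94 g
Checking each oxide sum applying the batch weights above, under the basis named above (sums match the target masses modulo rounding of the values):
  Na2O: 382.2·0.5896 + 140.9·0.03450 + 271.2·0.1114 = 260.4 g (target 260.4 g)
  K2O: 140.9·0.1197 = 16.87 g (target 16.87 g)
  SiO2: 140.9·0.6466 + 271.2·0.6780 + 354.4·0.6327 + 947.5·0.9950 = 1442 g (target 1442 g)
  MgO: 354.4·0.3171 = 112.4 g (target 112.4 g)
  Al2O3: 140.9·0.1840 + 271.2·0.1977 + 947.5·0.003000 = 82.38 g (target 82.38 g)
  TiO2: 86.82·0.9899 = 85.94 g (target 85.94 g)
Consistency of the glass mass: total batch − LOI = 2000 g (the Σ of target masses is 2000 g; stated basis 2000 g — rounding explains the deltas).
Whole-batch sum: Σ batch = 2183 g; loss to ignition Σ batch·LOI = 183.1 g; the yield ratio, glass ÷ batch: 91.61%.

Revised batch per 2000 g vitreous product:
  sodium carbonate: 382.2 g
  microcline: 140.9 g
  albite: 271.2 g
  talc: 354.4 g
  sand: 947.5 g
  rutile: 86.82 g
Total batch = 2183 g; LOI loss = 183.1 g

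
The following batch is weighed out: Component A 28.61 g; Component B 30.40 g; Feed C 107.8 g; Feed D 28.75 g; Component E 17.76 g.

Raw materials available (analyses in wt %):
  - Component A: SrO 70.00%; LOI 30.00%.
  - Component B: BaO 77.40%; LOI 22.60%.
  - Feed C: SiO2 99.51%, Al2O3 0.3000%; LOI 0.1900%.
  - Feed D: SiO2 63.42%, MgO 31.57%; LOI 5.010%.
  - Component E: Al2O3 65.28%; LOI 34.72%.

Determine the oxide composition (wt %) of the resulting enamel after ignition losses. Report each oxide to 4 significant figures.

Glass mass = 190.1 g (batch 213.3 − LOI 23.26).
Composition: SiO2 66.04%, BaO 12.38%, SrO 10.54%, MgO 4.776%, Al2O3 6.270%

The working math carries full float precision in all steps — intermediates appear (rounded to four significant digits) in the printout — every reported number is rounded once only — the derived quantities (the totals, net glass mass, the yield, the five compositions, LOI) are carried using the weight values per 190.1 g of glass in exact precision exactly as shown in the problem or the answer.
Delivered oxide masses:
  SiO2: 107.8·0.9951 + 28.75·0.6342 = 125.5 g
  BaO: 30.40·0.7740 = 23.53 g
  SrO: 28.61·0.7000 = 20.03 g
  MgO: 28.75·0.3157 = 9.076 g
  Al2O3: 107.8·0.003000 + 17.76·0.6528 = 11.92 g
LOI: 28.61·0.3000 + 30.40·0.2260 + 107.8·0.001900 + 28.75·0.05010 + 17.76·0.3472 = 23.26 g
Glass = total batch minus LOI = 213.3 − 23.26 = 190.1 g (consistent with Σ oxide mass)
oxide / glass × 100 gives the wt %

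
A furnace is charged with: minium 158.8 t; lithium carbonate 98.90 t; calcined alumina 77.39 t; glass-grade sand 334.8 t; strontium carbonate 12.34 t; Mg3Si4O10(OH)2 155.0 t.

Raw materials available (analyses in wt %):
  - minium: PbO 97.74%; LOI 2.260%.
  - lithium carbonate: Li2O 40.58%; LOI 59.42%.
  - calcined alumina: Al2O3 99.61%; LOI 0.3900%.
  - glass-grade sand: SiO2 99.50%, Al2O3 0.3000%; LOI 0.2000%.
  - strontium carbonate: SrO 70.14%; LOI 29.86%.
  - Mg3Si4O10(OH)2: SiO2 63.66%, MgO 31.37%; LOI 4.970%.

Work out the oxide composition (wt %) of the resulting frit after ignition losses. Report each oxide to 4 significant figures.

Glass mass = 762.5 t (batch 837.2 − LOI 74.71).
Composition: PbO 20.36%, Li2O 5.263%, SiO2 56.63%, SrO 1.135%, Al2O3 10.24%, MgO 6.377%

Values along the way appear rounded to 4 significant digits alongside each step. Each numeric step carries exact precision at each step — a single rounding yields every reported value — the derived quantities are carried starting from the weights per 762.5 t of glass in exact precision (net glass mass, yield, six oxide percentages, the totals, LOI), as written in either problem or answer.
Oxide masses out of the charge:
  PbO: 158.8·0.9774 = 155.2 t
  Li2O: 98.90·0.4058 = 40.13 t
  SiO2: 334.8·0.9950 + 155.0·0.6366 = 431.8 t
  SrO: 12.34·0.7014 = 8.655 t
  Al2O3: 77.39·0.9961 + 334.8·0.003000 = 78.09 t
  MgO: 155.0·0.3137 = 48.62 t
LOI: 158.8·0.02260 + 98.90·0.5942 + 77.39·0.003900 + 334.8·0.002000 + 12.34·0.2986 + 155.0·0.04970 = 74.71 t
Glass = total batch minus LOI = 837.2 − 74.71 = 762.5 t (the oxide masses sum to this)
each wt % is 100 × oxide ÷ glass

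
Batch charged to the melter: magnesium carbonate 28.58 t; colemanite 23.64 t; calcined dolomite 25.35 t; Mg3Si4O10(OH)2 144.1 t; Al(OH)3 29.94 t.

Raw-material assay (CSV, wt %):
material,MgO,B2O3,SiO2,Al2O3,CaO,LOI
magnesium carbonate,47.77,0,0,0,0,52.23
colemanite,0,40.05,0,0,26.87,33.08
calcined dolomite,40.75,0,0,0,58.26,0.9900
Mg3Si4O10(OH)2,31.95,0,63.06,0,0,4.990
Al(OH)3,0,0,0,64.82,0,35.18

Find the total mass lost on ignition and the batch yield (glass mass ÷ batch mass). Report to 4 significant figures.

LOI loss = 40.72 t; glass = 210.9 t; yield = 83.82%

The intermediate values appear, rounded to four significant figures, on the page; each numeric step carries full float precision through every step. Each reported value takes exactly one rounding; all derived quantities are rebuilt starting from the weights at 210.9 t of glass in full float precision (totals, net glass mass, five oxide percentages, ignition loss, yield) as set out in question or answer.
Ignition loss by material:
  magnesium carbonate: 28.58 × 0.5223 = 14.93 t
  colemanite: 23.64 × 0.3308 = 7.820 t
  calcined dolomite: 25.35 × 0.009900 = 0.2510 t
  Mg3Si4O10(OH)2: 144.1 × 0.04990 = 7.191 t
  Al(OH)3: 29.94 × 0.3518 = 10.53 t
Total LOI = 40.72 t
Glass = batch − LOI = 251.6 − 40.72 = 210.9 t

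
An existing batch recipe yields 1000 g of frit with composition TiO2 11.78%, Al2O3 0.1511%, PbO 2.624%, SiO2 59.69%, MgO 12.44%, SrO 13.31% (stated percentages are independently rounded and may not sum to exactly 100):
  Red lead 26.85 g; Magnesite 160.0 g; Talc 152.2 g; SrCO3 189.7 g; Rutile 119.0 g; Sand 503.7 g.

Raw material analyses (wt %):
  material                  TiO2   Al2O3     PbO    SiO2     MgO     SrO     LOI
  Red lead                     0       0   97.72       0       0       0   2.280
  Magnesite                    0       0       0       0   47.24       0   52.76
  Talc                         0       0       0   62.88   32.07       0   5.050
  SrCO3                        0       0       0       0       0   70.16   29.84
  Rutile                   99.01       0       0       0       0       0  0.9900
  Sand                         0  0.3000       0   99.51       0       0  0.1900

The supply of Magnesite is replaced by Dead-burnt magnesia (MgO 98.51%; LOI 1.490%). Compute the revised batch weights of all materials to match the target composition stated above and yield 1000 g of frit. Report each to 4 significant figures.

Revised batch per 1000 g frit:
  Red lead: 26.85 g
  Dead-burnt magnesia: 76.73 g
  Talc: 152.2 g
  SrCO3: 189.7 g
  Rutile: 119.0 g
  Sand: 503.7 g
Total batch = 1068 g; LOI loss = 68.18 g

All internal work keeps full float precision at every stage; values along the way are shown rounded to four significant figures between the steps; each reported value is rounded exactly once. All derived quantities, including ignition loss, the totals, net glass mass, the six compositions, yield, are recomputed from the batch weights for 1000 g of glass at exact precision, exactly as shown in the problem or answer text.
Oxide mass targets, per 1000 g frit:
  TiO2: 11.78% × 1000 = 117.8 g
  Al2O3: 0.1511% × 1000 = 1.511 g
  PbO: 2.624% × 1000 = 26.24 g
  SiO2: 59.69% × 1000 = 596.9 g
  MgO: 12.44% × 1000 = 124.4 g
  SrO: 13.31% × 1000 = 133.1 g
Mass-balance tally per oxide on the weights just shown, relative to the basis at hand (oxide sums agree with the targets net of answer rounding effects):
  TiO2: 119.0·0.9901 = 117.8 g (target 117.8 g)
  Al2O3: 503.7·0.003000 = 1.511 g (target 1.511 g)
  PbO: 26.85·0.9772 = 26.24 g (target 26.24 g)
  SiO2: 152.2·0.6288 + 503.7·0.9951 = 596.9 g (target 596.9 g)
  MgO: 76.73·0.9851 + 152.2·0.3207 = 124.4 g (target 124.4 g)
  SrO: 189.7·0.7016 = 133.1 g (target 133.1 g)
Glass-mass bookkeeping: batch total minus LOI = 1000 g (targets for the oxides total 1000 g; with the basis standing at 1000 g — differing by rounding only).
Batch grand total — Σ batch = 1068 g; LOI loss = Σ batch·LOI = 68.18 g; the yield ratio, glass ÷ batch: 93.62%.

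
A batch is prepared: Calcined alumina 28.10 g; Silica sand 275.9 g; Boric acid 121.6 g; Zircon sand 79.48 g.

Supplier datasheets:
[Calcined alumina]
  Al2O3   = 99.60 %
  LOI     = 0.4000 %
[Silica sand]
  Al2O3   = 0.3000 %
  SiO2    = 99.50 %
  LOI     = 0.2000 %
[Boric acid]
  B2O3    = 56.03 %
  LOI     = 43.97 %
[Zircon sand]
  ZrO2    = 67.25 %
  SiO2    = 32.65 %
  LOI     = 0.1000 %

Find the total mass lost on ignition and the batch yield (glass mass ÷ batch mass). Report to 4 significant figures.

LOI loss = 54.21 g; glass = 450.9 g; yield = 89.27%

Working values are displayed rounded to four significant digits within the worked lines; each numeric step maintains full precision at each step. Exactly one rounding goes into each reported result — the derived quantities, including totals, the four compositions, LOI, yield, net glass mass, are computed starting from the weights per 450.9 g of glass in full precision, exactly as printed in problem or answer.
Material-by-material LOI:
  Calcined alumina: 28.10 × 0.004000 = 0.1124 g
  Silica sand: 275.9 × 0.002000 = 0.5518 g
  Boric acid: 121.6 × 0.4397 = 53.47 g
  Zircon sand: 79.48 × 0.001000 = 0.07948 g
Total LOI = 54.21 g
Glass = batch − LOI = 505.1 − 54.21 = 450.9 g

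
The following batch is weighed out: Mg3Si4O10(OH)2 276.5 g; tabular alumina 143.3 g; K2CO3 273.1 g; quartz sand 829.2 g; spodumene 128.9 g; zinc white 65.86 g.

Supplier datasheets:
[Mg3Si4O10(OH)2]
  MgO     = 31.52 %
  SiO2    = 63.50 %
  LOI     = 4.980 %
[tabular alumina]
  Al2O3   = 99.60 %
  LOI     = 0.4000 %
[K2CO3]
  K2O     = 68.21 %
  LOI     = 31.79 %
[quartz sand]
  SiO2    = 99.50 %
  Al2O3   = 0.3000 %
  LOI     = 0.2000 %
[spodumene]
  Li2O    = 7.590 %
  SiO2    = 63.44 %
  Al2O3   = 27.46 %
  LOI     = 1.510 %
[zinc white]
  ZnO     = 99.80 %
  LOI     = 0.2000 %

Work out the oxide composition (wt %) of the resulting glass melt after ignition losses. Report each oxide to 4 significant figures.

Glass mass = 1612 g (batch 1717 − LOI 104.9).
Composition: Li2O 0.6069%, K2O 11.56%, MgO 5.407%, SiO2 67.15%, Al2O3 11.20%, ZnO 4.078%

All arithmetic maintains full float precision end to end; mid-chain values are rounded to 4 significant digits when displayed — every reported number sees exactly one rounding; all derived quantities, which include the totals, LOI, yield, glass mass, six oxide percentages, are re-derived in full precision, as written in the question or the answer, using the weight values per 1612 g of glass.
Per-oxide mass from batch:
  Li2O: 128.9·0.07590 = 9.784 g
  K2O: 273.1·0.6821 = 186.3 g
  MgO: 276.5·0.3152 = 87.15 g
  SiO2: 276.5·0.6350 + 829.2·0.9950 + 128.9·0.6344 = 1082 g
  Al2O3: 143.3·0.9960 + 829.2·0.003000 + 128.9·0.2746 = 180.6 g
  ZnO: 65.86·0.9980 = 65.73 g
LOI: 276.5·0.04980 + 143.3·0.004000 + 273.1·0.3179 + 829.2·0.002000 + 128.9·0.01510 + 65.86·0.002000 = 104.9 g
Net of LOI, the glass mass = 1717 − 104.9 = 1612 g (= the summed oxide contributions)
wt % = 100 × oxide mass / glass mass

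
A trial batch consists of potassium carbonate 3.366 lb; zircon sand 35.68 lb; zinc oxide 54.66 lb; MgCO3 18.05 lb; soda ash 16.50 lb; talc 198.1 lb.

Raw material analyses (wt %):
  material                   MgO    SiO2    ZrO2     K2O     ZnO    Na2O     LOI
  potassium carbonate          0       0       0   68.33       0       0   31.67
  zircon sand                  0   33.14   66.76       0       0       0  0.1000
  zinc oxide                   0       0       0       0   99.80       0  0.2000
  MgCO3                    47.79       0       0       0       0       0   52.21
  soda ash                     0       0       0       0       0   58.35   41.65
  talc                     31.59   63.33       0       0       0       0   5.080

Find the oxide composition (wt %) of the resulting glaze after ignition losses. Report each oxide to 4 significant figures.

Exact precision is maintained through every step; the intermediate values are printed with 4-significant-digit rounding on the page. Each reported value sees exactly one rounding — the derived quantities are rebuilt in exact precision (net glass mass, the totals, the yield, LOI, the six compositions) from the batch weights per 298.8 lb of glass, precisely as stated by problem or answer.
Oxide masses out of the charge:
  MgO: 18.05·0.4779 + 198.1·0.3159 = 71.21 lb
  SiO2: 35.68·0.3314 + 198.1·0.6333 = 137.3 lb
  ZrO2: 35.68·0.6676 = 23.82 lb
  K2O: 3.366·0.6833 = 2.300 lb
  ZnO: 54.66·0.9980 = 54.55 lb
  Na2O: 16.50·0.5835 = 9.628 lb
LOI: 3.366·0.3167 + 35.68·0.001000 + 54.66·0.002000 + 18.05·0.5221 + 16.50·0.4165 + 198.1·0.05080 = 27.57 lb
The glass mass, total less LOI, = 326.4 − 27.57 = 298.8 lb (matching Σ of the oxides)
wt %: oxide over glass, times 100

Glass mass = 298.8 lb (batch 326.4 − LOI 27.57).
Composition: MgO 23.83%, SiO2 45.95%, ZrO2 7.972%, K2O 0.7698%, ZnO 18.26%, Na2O 3.222%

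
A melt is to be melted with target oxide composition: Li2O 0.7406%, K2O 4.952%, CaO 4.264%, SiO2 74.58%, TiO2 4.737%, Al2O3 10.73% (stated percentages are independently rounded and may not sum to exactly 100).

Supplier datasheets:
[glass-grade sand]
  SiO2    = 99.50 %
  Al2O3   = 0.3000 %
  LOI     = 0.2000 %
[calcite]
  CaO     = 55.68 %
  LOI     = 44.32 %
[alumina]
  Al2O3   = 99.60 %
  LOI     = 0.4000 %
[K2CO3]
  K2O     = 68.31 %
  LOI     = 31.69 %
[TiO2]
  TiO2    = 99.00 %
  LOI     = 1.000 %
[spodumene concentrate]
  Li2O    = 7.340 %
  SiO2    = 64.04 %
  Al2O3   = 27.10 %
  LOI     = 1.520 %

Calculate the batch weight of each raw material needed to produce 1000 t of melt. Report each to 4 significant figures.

All arithmetic maintains exact precision all the way through. The intermediate values are shown, with 4-significant-figure rounding, as written — every reported result takes a single rounding — all derived quantities, including LOI, yield, six oxide percentages, totals, net glass mass, are re-derived starting from the weights per 1000 t of glass at full precision as given in either problem or answer.
Oxide mass targets, per 1000 t melt:
  Li2O: 0.7406% × 1000 = 7.406 t
  K2O: 4.952% × 1000 = 49.52 t
  CaO: 4.264% × 1000 = 42.64 t
  SiO2: 74.58% × 1000 = 745.8 t
  TiO2: 4.737% × 1000 = 47.37 t
  Al2O3: 10.73% × 1000 = 107.3 t
Oxide-by-oxide audit per the reported batch figures, per the basis as stated (summed amounts equal target values exact up to rounding of places):
  Li2O: 100.9·0.07340 = 7.406 t (target 7.406 t)
  K2O: 72.49·0.6831 = 49.52 t (target 49.52 t)
  CaO: 76.58·0.5568 = 42.64 t (target 42.64 t)
  SiO2: 684.6·0.9950 + 100.9·0.6404 = 745.8 t (target 745.8 t)
  TiO2: 47.85·0.9900 = 47.37 t (target 47.37 t)
  Al2O3: 684.6·0.003000 + 78.22·0.9960 + 100.9·0.2710 = 107.3 t (target 107.3 t)
Glass-mass bookkeeping: whole batch net of LOI = 1000 t (the Σ of target masses is 1000 t; with the basis standing at 1000 t — deltas are rounding alone).
Adding the batch up: Σ batch = 1061 t; ignition loss, Σ(batch × LOI) = 60.61 t; as yield: glass ÷ batch → 94.29%.

Batch per 1000 t melt:
  glass-grade sand: 684.6 t
  calcite: 76.58 t
  alumina: 78.22 t
  K2CO3: 72.49 t
  TiO2: 47.85 t
  spodumene concentrate: 100.9 t
Total batch = 1061 t; LOI loss = 60.61 t; yield = 94.29%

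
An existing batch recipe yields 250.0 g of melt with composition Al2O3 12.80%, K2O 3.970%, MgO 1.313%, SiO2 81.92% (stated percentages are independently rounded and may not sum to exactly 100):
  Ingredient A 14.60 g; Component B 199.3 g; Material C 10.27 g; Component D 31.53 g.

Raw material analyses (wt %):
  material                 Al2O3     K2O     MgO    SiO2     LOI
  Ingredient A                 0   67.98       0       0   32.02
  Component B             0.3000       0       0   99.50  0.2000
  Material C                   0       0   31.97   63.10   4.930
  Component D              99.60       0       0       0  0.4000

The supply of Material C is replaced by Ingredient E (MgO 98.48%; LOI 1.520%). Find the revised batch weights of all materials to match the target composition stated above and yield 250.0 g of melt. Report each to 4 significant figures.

In-progress results are displayed, with 4-significant-figure rounding, in the printout. The working math holds exact precision end to end. Exactly one rounding lands on each reported result — derived quantities (yield, totals, ignition loss, four oxide percentages, glass mass) are carried at exact precision starting from the weights for 250.0 g of glass exactly as shown in problem or answer.
Target masses of each oxide per 250.0 g melt:
  Al2O3: 12.80% × 250.0 = 32.00 g
  K2O: 3.970% × 250.0 = 9.925 g
  MgO: 1.313% × 250.0 = 3.282 g
  SiO2: 81.92% × 250.0 = 204.8 g
Oxide-by-oxide audit per the reported batch figures, versus the basis set out (sums match the target masses inside rounding margins):
  Al2O3: 205.8·0.003000 + 31.51·0.9960 = 32.00 g (target 32.00 g)
  K2O: 14.60·0.6798 = 9.925 g (target 9.925 g)
  MgO: 3.333·0.9848 = 3.282 g (target 3.282 g)
  SiO2: 205.8·0.9950 = 204.8 g (target 204.8 g)
Glass-mass sanity pass: the batch minus its LOI: 250.0 g (the targets, summed, come to 250.0 g; with the basis standing at 250.0 g — deltas are rounding alone).
Adding the batch up: Σ batch = 255.2 g; Σ batch·LOI gives LOI loss = 5.263 g; yield = glass ÷ total batch = 97.94%.

Revised batch per 250.0 g melt:
  Ingredient A: 14.60 g
  Component B: 205.8 g
  Ingredient E: 3.333 g
  Component D: 31.51 g
Total batch = 255.2 g; LOI loss = 5.263 g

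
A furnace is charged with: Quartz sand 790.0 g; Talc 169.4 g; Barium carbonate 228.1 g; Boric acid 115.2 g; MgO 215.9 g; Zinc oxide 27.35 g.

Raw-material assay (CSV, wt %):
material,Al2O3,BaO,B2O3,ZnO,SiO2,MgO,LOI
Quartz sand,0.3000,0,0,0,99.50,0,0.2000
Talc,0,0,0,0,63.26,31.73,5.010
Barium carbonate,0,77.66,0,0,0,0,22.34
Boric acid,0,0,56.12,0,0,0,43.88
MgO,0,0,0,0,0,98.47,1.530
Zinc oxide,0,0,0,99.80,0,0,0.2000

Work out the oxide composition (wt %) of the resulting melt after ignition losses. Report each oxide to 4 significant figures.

All internal work runs at full precision from start to finish. Rounding to four significant digits applies to every working value as displayed — every reported value undergoes a single rounding. All derived quantities (yield, net glass mass, totals, the six compositions, ignition loss) are rebuilt using the weight values at 1431 g of glass in full precision, as quoted within problem or answer.
Oxide-by-oxide delivered mass:
  Al2O3: 790.0·0.003000 = 2.370 g
  BaO: 228.1·0.7766 = 177.1 g
  B2O3: 115.2·0.5612 = 64.65 g
  ZnO: 27.35·0.9980 = 27.30 g
  SiO2: 790.0·0.9950 + 169.4·0.6326 = 893.2 g
  MgO: 169.4·0.3173 + 215.9·0.9847 = 266.3 g
LOI: 790.0·0.002000 + 169.4·0.05010 + 228.1·0.2234 + 115.2·0.4388 + 215.9·0.01530 + 27.35·0.002000 = 114.9 g
Glass = total batch minus LOI = 1546 − 114.9 = 1431 g (matching Σ of the oxides)
percent by weight: oxide/glass ×100

Glass mass = 1431 g (batch 1546 − LOI 114.9).
Composition: Al2O3 0.1656%, BaO 12.38%, B2O3 4.518%, ZnO 1.907%, SiO2 62.42%, MgO 18.61%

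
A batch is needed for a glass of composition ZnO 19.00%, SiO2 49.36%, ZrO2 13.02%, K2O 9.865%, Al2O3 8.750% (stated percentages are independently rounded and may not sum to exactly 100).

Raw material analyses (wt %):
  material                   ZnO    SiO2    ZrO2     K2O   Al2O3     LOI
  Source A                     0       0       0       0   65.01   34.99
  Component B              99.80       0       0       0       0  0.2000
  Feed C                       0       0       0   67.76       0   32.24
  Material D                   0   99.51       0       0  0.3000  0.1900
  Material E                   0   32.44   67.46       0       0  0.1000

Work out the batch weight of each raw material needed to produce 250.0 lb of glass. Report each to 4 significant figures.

The working math maintains exact precision at each step. The intermediate values are shown, rounded to 4 significant figures, within the worked lines — each reported number is rounded once only; all derived quantities, which include the totals, net glass mass, five oxide percentages, the yield, LOI, are recomputed at full float precision, as quoted within the question or the answer, from the weighed amounts for 250.0 lb of glass.
Target oxide masses per 250.0 lb glass:
  ZnO: 19.00% × 250.0 = 47.50 lb
  SiO2: 49.36% × 250.0 = 123.4 lb
  ZrO2: 13.02% × 250.0 = 32.55 lb
  K2O: 9.865% × 250.0 = 24.66 lb
  Al2O3: 8.750% × 250.0 = 21.88 lb
Oxide-by-oxide audit working from each reported weight, against the basis in use (every target is met by its sum exact up to rounding of places):
  ZnO: 47.60·0.9980 = 47.50 lb (target 47.50 lb)
  SiO2: 108.3·0.9951 + 48.25·0.3244 = 123.4 lb (target 123.4 lb)
  ZrO2: 48.25·0.6746 = 32.55 lb (target 32.55 lb)
  K2O: 36.40·0.6776 = 24.66 lb (target 24.66 lb)
  Al2O3: 33.15·0.6501 + 108.3·0.003000 = 21.88 lb (target 21.88 lb)
Mass balance on the glass: total batch − LOI = 250.0 lb (oxide target masses add up to 250.0 lb; against the stated basis, 250.0 lb — gaps are rounding artifacts).
Total batch = Σ batch = 273.7 lb; loss to ignition Σ batch·LOI = 23.68 lb; yield: glass divided by total = 91.35%.

Batch per 250.0 lb glass:
  Source A: 33.15 lb
  Component B: 47.60 lb
  Feed C: 36.40 lb
  Material D: 108.3 lb
  Material E: 48.25 lb
Total batch = 273.7 lb; LOI loss = 23.68 lb; yield = 91.35%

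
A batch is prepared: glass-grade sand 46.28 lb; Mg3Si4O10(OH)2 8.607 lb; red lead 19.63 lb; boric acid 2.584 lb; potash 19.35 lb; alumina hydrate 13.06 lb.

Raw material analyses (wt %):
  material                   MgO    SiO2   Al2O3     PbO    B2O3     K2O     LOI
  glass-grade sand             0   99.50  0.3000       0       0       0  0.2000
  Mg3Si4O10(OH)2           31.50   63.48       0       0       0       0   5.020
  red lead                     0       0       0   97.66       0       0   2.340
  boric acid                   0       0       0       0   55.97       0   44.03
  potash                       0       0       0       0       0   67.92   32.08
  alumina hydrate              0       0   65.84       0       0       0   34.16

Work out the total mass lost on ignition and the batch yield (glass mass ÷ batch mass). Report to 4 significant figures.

The intermediate values are printed (rounded to four significant digits) in the printout — the working math runs at full float precision from start to finish; each reported result undergoes a single rounding. Derived quantities, which include the yield, totals, LOI, net glass mass, six oxide percentages, are computed at full float precision, as they appear in question or answer, starting from the weights on 96.72 lb of glass.
LOI of each material in turn:
  glass-grade sand: 46.28 × 0.002000 = 0.09256 lb
  Mg3Si4O10(OH)2: 8.607 × 0.05020 = 0.4321 lb
  red lead: 19.63 × 0.02340 = 0.4593 lb
  boric acid: 2.584 × 0.4403 = 1.138 lb
  potash: 19.35 × 0.3208 = 6.207 lb
  alumina hydrate: 13.06 × 0.3416 = 4.461 lb
Total LOI = 12.79 lb
Glass = batch − LOI = 109.5 − 12.79 = 96.72 lb

LOI loss = 12.79 lb; glass = 96.72 lb; yield = 88.32%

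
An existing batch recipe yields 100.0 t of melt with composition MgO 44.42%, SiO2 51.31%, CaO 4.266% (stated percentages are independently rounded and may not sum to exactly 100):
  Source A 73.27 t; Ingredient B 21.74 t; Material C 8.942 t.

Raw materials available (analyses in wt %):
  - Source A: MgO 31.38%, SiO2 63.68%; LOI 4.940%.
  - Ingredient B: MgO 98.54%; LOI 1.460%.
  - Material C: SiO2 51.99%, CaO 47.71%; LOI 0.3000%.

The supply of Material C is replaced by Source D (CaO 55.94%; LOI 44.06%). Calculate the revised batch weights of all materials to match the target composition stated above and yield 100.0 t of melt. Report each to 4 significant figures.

Mid-chain values are displayed rounded to 4 significant digits on the page — every computation holds exact precision in every operation. Each reported value is rounded just once. Derived quantities (ignition loss, the yield, the three compositions, net glass mass, the totals) are re-derived from the batch weights at 100.0 t of glass at full float precision, as quoted within the problem or answer text.
Per-oxide target masses for 100.0 t melt:
  MgO: 44.42% × 100.0 = 44.42 t
  SiO2: 51.31% × 100.0 = 51.31 t
  CaO: 4.266% × 100.0 = 4.266 t
Verifying the oxide balance working from each reported weight, versus the basis set out (target by target, the sums agree up to rounding of the answer):
  MgO: 80.57·0.3138 + 19.42·0.9854 = 44.42 t (target 44.42 t)
  SiO2: 80.57·0.6368 = 51.31 t (target 51.31 t)
  CaO: 7.626·0.5594 = 4.266 t (target 4.266 t)
Auditing the glass mass value: batch total minus LOI = 99.99 t (per-oxide target masses sum to 100.0 t; against the stated basis, 100.0 t — any gap is answer rounding).
Summing the batch: Σ batch = 107.6 t; ignition loss, Σ(batch × LOI) = 7.624 t; yield: glass divided by total = 92.92%.

Revised batch per 100.0 t melt:
  Source A: 80.57 t
  Ingredient B: 19.42 t
  Source D: 7.626 t
Total batch = 107.6 t; LOI loss = 7.624 t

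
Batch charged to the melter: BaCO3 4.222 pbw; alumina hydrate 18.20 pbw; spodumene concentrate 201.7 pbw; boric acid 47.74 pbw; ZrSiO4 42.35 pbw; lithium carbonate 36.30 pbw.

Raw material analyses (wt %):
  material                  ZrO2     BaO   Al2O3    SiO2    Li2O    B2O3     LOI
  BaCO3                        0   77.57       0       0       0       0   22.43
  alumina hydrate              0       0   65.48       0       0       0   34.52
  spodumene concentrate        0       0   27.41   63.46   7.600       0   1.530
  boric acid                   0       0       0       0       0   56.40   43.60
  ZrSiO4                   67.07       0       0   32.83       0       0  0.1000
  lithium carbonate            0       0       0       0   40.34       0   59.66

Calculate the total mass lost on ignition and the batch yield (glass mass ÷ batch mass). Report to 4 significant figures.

LOI loss = 52.83 pbw; glass = 297.7 pbw; yield = 84.93%

In-progress results appear (rounded to four significant figures) in the working — every computation holds exact precision all the way through; a single rounding finalizes every reported value. Derived quantities (ignition loss, glass mass, totals, the six compositions, yield) are computed starting from the weights for 297.7 pbw of glass at exact precision, as they appear in the question or the answer.
Per-material ignition loss:
  BaCO3: 4.222 × 0.2243 = 0.9470 pbw
  alumina hydrate: 18.20 × 0.3452 = 6.283 pbw
  spodumene concentrate: 201.7 × 0.01530 = 3.086 pbw
  boric acid: 47.74 × 0.4360 = 20.81 pbw
  ZrSiO4: 42.35 × 0.001000 = 0.04235 pbw
  lithium carbonate: 36.30 × 0.5966 = 21.66 pbw
Total LOI = 52.83 pbw
Glass = batch − LOI = 350.5 − 52.83 = 297.7 pbw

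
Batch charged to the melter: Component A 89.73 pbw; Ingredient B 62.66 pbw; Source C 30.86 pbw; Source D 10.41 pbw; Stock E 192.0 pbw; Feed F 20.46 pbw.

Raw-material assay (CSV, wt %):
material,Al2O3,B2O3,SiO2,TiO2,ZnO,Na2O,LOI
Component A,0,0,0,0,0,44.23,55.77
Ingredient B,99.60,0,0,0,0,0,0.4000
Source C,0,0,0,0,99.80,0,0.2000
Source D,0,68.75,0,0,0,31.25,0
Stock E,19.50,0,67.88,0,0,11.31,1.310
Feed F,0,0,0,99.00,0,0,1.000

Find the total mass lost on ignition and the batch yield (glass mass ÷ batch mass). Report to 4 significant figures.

LOI loss = 53.07 pbw; glass = 353.0 pbw; yield = 86.93%

The intermediate values are displayed, rounded to 4 significant digits, in the working — all arithmetic holds full precision through the solve. Each reported figure is rounded exactly once; all derived quantities, including the yield, LOI, totals, six oxide percentages, glass mass, are computed using the weight values at 353.0 pbw of glass at full precision exactly as shown in the problem or answer text.
Per-material ignition loss:
  Component A: 89.73 × 0.5577 = 50.04 pbw
  Ingredient B: 62.66 × 0.004000 = 0.2506 pbw
  Source C: 30.86 × 0.002000 = 0.06172 pbw
  Source D: 10.41 × 0 = 0 pbw
  Stock E: 192.0 × 0.01310 = 2.515 pbw
  Feed F: 20.46 × 0.01000 = 0.2046 pbw
Total LOI = 53.07 pbw
Glass = batch − LOI = 406.1 − 53.07 = 353.0 pbw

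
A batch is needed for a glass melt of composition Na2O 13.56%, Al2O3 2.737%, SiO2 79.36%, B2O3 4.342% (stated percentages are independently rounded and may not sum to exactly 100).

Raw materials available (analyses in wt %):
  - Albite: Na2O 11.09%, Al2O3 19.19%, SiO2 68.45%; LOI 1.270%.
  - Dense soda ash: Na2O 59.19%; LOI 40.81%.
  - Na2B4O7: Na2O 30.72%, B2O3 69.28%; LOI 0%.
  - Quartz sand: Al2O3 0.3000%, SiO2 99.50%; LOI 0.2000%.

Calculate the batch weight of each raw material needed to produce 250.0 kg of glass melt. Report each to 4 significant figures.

Rounding to four significant figures extends to every in-between result as printed. All arithmetic runs at full float precision from start to finish; each reported result is rounded exactly once — all derived quantities are computed in full float precision (totals, four oxide percentages, glass mass, LOI, the yield) using the weight values at 250.0 kg of glass as set out in the problem or the answer.
The oxide mass targets at 250.0 kg glass melt:
  Na2O: 13.56% × 250.0 = 33.90 kg
  Al2O3: 2.737% × 250.0 = 6.842 kg
  SiO2: 79.36% × 250.0 = 198.4 kg
  B2O3: 4.342% × 250.0 = 10.86 kg
Sums-versus-targets review given the weights on record, against the basis in use (sum by sum, the targets are met once rounding is allowed for):
  Na2O: 32.89·0.1109 + 42.98·0.5919 + 15.67·0.3072 = 33.90 kg (target 33.90 kg)
  Al2O3: 32.89·0.1919 + 176.8·0.003000 = 6.842 kg (target 6.842 kg)
  SiO2: 32.89·0.6845 + 176.8·0.9950 = 198.4 kg (target 198.4 kg)
  B2O3: 15.67·0.6928 = 10.86 kg (target 10.86 kg)
Glass mass check: Σ batch − LOI loss = 250.0 kg (per-oxide target masses sum to 250.0 kg; stated basis 250.0 kg — rounding explains the deltas).
Batch total: Σ batch = 268.3 kg; LOI loss = Σ batch·LOI = 18.31 kg; yield = glass ÷ total batch = 93.18%.

Batch per 250.0 kg glass melt:
  Albite: 32.89 kg
  Dense soda ash: 42.98 kg
  Na2B4O7: 15.67 kg
  Quartz sand: 176.8 kg
Total batch = 268.3 kg; LOI loss = 18.31 kg; yield = 93.18%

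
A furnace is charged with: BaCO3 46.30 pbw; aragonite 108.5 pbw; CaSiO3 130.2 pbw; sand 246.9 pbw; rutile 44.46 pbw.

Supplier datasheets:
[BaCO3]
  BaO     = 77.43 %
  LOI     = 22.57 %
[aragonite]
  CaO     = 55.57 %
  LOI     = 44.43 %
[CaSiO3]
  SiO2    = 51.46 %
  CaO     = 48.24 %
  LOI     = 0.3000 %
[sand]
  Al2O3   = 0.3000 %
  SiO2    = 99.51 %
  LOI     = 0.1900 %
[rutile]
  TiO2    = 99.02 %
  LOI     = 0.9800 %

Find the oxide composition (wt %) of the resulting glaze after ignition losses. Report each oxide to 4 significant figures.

Glass mass = 516.4 pbw (batch 576.4 − LOI 59.95).
Composition: BaO 6.942%, Al2O3 0.1434%, TiO2 8.525%, SiO2 60.55%, CaO 23.84%

Rounding to four significant digits governs every mid-chain value as shown. Each numeric step runs at full float precision at each step; each reported number is rounded exactly once — derived quantities, including the totals, five oxide percentages, the yield, ignition loss, net glass mass, are computed from the batch weights per 516.4 pbw of glass in exact precision, exactly as printed in the question or the answer.
Per-oxide mass from batch:
  BaO: 46.30·0.7743 = 35.85 pbw
  Al2O3: 246.9·0.003000 = 0.7407 pbw
  TiO2: 44.46·0.9902 = 44.02 pbw
  SiO2: 130.2·0.5146 + 246.9·0.9951 = 312.7 pbw
  CaO: 108.5·0.5557 + 130.2·0.4824 = 123.1 pbw
LOI: 46.30·0.2257 + 108.5·0.4443 + 130.2·0.003000 + 246.9·0.001900 + 44.46·0.009800 = 59.95 pbw
Net of LOI, the glass mass = 576.4 − 59.95 = 516.4 pbw (matching Σ of the oxides)
each wt % is 100 × oxide ÷ glass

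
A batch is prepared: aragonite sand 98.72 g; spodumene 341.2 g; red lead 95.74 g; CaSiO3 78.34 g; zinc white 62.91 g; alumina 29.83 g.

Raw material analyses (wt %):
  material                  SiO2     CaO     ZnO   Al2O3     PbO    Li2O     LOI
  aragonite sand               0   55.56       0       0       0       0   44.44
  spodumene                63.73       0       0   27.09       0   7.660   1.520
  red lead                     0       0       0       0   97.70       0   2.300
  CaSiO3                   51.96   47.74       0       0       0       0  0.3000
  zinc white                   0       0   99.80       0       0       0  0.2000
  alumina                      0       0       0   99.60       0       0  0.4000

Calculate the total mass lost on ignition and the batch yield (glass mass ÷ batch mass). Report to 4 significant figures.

The whole derivation runs at full precision from start to finish; the intermediate values are displayed rounded to 4 significant figures between the steps — every reported figure is rounded exactly once — all derived quantities are re-derived using the weight values per 655.0 g of glass in full precision (the yield, glass mass, ignition loss, the six compositions, the totals), precisely as stated by problem or answer.
LOI of each material in turn:
  aragonite sand: 98.72 × 0.4444 = 43.87 g
  spodumene: 341.2 × 0.01520 = 5.186 g
  red lead: 95.74 × 0.02300 = 2.202 g
  CaSiO3: 78.34 × 0.003000 = 0.2350 g
  zinc white: 62.91 × 0.002000 = 0.1258 g
  alumina: 29.83 × 0.004000 = 0.1193 g
Total LOI = 51.74 g
Glass = batch − LOI = 706.7 − 51.74 = 655.0 g

LOI loss = 51.74 g; glass = 655.0 g; yield = 92.68%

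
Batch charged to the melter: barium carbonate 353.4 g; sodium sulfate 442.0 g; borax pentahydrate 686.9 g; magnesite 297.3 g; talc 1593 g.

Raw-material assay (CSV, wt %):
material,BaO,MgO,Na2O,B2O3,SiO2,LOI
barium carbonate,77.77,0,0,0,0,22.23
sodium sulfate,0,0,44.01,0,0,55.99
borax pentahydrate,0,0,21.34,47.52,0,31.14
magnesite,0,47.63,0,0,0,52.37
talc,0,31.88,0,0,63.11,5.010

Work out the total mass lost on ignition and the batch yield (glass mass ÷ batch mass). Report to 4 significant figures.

LOI loss = 775.4 g; glass = 2597 g; yield = 77.01%

Intermediates appear (rounded to 4 significant digits) between the steps — full float precision is kept at each step — every reported value is rounded just once. Derived quantities, which include yield, totals, LOI, the five compositions, net glass mass, are recomputed at exact precision, as set out in the problem or the answer, starting from the weights per 2597 g of glass.
Ignition loss by material:
  barium carbonate: 353.4 × 0.2223 = 78.56 g
  sodium sulfate: 442.0 × 0.5599 = 247.5 g
  borax pentahydrate: 686.9 × 0.3114 = 213.9 g
  magnesite: 297.3 × 0.5237 = 155.7 g
  talc: 1593 × 0.05010 = 79.81 g
Total LOI = 775.4 g
Glass = batch − LOI = 3373 − 775.4 = 2597 g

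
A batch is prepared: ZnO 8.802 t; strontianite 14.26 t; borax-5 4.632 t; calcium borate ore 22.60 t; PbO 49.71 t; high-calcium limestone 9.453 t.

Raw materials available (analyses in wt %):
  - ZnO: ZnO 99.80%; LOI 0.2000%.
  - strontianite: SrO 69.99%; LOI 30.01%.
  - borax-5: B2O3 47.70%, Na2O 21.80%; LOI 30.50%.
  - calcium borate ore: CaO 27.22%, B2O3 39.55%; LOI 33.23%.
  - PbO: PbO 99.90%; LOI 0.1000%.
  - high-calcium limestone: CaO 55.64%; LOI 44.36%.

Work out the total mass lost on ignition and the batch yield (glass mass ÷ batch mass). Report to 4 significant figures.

The working math maintains full float precision at each step — values along the way are displayed rounded to four significant figures alongside each step. Each reported number carries a single rounding; the derived quantities (the six compositions, the yield, the totals, net glass mass, ignition loss) are rebuilt from the weighed amounts at 91.99 t of glass in full precision, as quoted within either problem or answer.
Ignition loss by material:
  ZnO: 8.802 × 0.002000 = 0.01760 t
  strontianite: 14.26 × 0.3001 = 4.279 t
  borax-5: 4.632 × 0.3050 = 1.413 t
  calcium borate ore: 22.60 × 0.3323 = 7.510 t
  PbO: 49.71 × 0.001000 = 0.04971 t
  high-calcium limestone: 9.453 × 0.4436 = 4.193 t
Total LOI = 17.46 t
Glass = batch − LOI = 109.5 − 17.46 = 91.99 t

LOI loss = 17.46 t; glass = 91.99 t; yield = 84.05%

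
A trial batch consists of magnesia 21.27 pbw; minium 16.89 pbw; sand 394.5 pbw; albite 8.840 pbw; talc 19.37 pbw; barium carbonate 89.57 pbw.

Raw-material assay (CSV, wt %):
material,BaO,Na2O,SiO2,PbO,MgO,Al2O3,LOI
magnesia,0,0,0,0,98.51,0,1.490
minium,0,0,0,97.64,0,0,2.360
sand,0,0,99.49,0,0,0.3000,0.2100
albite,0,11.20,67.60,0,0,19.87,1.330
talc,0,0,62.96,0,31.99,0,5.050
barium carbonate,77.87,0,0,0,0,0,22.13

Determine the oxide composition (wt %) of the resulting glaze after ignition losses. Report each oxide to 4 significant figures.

Glass mass = 528.0 pbw (batch 550.4 − LOI 22.46).
Composition: BaO 13.21%, Na2O 0.1875%, SiO2 77.78%, PbO 3.123%, MgO 5.142%, Al2O3 0.5568%

The intermediate values are displayed, rounded to 4 significant digits, in the printout. All internal work keeps full precision at each step. Every reported value is rounded only once. The derived quantities, which include LOI, net glass mass, six oxide percentages, the totals, the yield, are computed in full precision, as quoted within problem or answer, from the batch weights on 528.0 pbw of glass.
Mass of each oxide from the mix:
  BaO: 89.57·0.7787 = 69.75 pbw
  Na2O: 8.840·0.1120 = 0.9901 pbw
  SiO2: 394.5·0.9949 + 8.840·0.6760 + 19.37·0.6296 = 410.7 pbw
  PbO: 16.89·0.9764 = 16.49 pbw
  MgO: 21.27·0.9851 + 19.37·0.3199 = 27.15 pbw
  Al2O3: 394.5·0.003000 + 8.840·0.1987 = 2.940 pbw
LOI: 21.27·0.01490 + 16.89·0.02360 + 394.5·0.002100 + 8.840·0.01330 + 19.37·0.05050 + 89.57·0.2213 = 22.46 pbw
The glass mass, total less LOI, = 550.4 − 22.46 = 528.0 pbw (matching Σ of the oxides)
wt % = 100 × oxide mass / glass mass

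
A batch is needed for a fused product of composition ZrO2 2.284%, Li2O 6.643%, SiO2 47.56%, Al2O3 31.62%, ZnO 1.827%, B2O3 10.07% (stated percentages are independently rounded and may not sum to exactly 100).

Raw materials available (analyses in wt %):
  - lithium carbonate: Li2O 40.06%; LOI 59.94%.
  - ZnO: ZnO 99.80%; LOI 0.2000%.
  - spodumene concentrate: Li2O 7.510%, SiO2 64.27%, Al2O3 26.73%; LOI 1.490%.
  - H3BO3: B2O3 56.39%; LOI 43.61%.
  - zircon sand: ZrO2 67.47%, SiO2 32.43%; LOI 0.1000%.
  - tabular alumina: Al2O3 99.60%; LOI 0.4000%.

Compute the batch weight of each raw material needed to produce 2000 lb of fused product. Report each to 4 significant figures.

Exact precision is held from start to finish; working values are displayed, rounded to four significant figures, within the worked lines; every reported result is rounded a single time — the derived quantities (glass mass, LOI, the yield, the totals, the six compositions) are re-derived from the batch weights for 2000 lb of glass at full precision, as quoted within either problem or answer.
The oxide mass targets at 2000 lb fused product:
  ZrO2: 2.284% × 2000 = 45.68 lb
  Li2O: 6.643% × 2000 = 132.9 lb
  SiO2: 47.56% × 2000 = 951.2 lb
  Al2O3: 31.62% × 2000 = 632.4 lb
  ZnO: 1.827% × 2000 = 36.54 lb
  B2O3: 10.07% × 2000 = 201.4 lb
Oxide-by-oxide audit with the batch weights as given, versus the basis set out (summed amounts equal target values exact up to rounding of places):
  ZrO2: 67.70·0.6747 = 45.68 lb (target 45.68 lb)
  Li2O: 60.60·0.4006 + 1446·0.07510 = 132.9 lb (target 132.9 lb)
  SiO2: 1446·0.6427 + 67.70·0.3243 = 951.3 lb (target 951.2 lb)
  Al2O3: 1446·0.2673 + 246.9·0.9960 = 632.4 lb (target 632.4 lb)
  ZnO: 36.61·0.9980 = 36.54 lb (target 36.54 lb)
  B2O3: 357.2·0.5639 = 201.4 lb (target 201.4 lb)
Glass mass check: total charge less LOI = 2000 lb (summing oxide targets gives 2000 lb; basis as stated: 2000 lb — differing by rounding only).
Total batch = Σ batch = 2215 lb; the LOI term Σ batch·LOI equals 214.8 lb; yield = glass ÷ total batch = 90.30%.

Batch per 2000 lb fused product:
  lithium carbonate: 60.60 lb
  ZnO: 36.61 lb
  spodumene concentrate: 1446 lb
  H3BO3: 357.2 lb
  zircon sand: 67.70 lb
  tabular alumina: 246.9 lb
Total batch = 2215 lb; LOI loss = 214.8 lb; yield = 90.30%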